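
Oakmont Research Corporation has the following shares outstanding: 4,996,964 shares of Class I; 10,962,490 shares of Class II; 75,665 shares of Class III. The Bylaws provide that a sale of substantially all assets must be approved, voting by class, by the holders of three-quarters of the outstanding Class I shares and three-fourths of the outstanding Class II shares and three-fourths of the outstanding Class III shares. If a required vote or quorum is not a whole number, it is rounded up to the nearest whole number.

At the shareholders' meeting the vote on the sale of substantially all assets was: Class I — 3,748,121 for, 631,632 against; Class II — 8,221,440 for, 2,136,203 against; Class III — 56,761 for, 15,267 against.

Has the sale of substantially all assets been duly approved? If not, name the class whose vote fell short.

Class I: 3/4 of 4996964 = 3747723; 3,747,723 required, 3,748,121 in favor — approved.
Class II: 3/4 of 10962490 = 8221867.50, rounded up to 8221868; 8,221,868 required, 8,221,440 in favor — not approved.
Class III: 3/4 of 75665 = 56748.75, rounded up to 56749; 56,749 required, 56,761 in favor — approved.

Not approved — the Class II shares did not give the required vote.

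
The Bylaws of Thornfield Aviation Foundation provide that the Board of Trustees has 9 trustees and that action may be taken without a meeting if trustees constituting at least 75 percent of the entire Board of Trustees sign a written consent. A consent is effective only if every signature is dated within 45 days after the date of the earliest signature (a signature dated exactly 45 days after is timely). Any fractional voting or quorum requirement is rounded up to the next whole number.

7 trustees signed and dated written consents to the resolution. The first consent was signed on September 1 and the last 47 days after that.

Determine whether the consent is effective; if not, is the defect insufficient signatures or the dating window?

Signatures required: at least 75 percent of 9 — 3/4 of 9 = 6.75, rounded up to 7, so 7 needed; 7 signed. Sufficient.
Dating window: the latest signature is 47 days after the earliest; the limit is 45 days. Outside the window.

Not effective — dating-window requirement not satisfied.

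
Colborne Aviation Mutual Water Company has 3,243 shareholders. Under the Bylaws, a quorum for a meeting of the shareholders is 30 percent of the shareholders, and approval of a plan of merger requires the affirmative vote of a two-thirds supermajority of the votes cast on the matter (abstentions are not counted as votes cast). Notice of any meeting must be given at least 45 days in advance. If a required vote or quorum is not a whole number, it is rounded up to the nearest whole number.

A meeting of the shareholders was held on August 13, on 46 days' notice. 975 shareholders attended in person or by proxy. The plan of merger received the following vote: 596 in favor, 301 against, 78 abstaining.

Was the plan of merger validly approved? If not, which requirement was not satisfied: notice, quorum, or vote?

Invalid — vote requirement not satisfied.

Notice: 46 days given; 45 required. Satisfied.
Quorum: 30% of 3,243 = 972.90, rounded up to 973; 975 present. Satisfied.
Vote: requires two-thirds of the votes cast (975 − 78 abstaining = 897); 2/3 of 897 = 598, so 598 needed; 596 in favor. Not satisfied.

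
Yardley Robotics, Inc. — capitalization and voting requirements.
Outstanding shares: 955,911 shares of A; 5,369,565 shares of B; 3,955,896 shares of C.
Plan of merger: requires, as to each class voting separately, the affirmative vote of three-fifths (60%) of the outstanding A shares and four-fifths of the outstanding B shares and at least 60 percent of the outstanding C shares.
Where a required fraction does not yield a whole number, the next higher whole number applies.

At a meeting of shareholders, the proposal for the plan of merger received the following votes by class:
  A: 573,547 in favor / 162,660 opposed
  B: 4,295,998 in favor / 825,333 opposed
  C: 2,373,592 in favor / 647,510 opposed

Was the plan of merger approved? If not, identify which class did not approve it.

Approved — every class gave the required vote.

A: 3/5 of 955911 = 573546.60, rounded up to 573547; 573,547 required, 573,547 in favor — approved.
B: 4/5 of 5369565 = 4295652; 4,295,652 required, 4,295,998 in favor — approved.
C: 3/5 of 3955896 = 2373537.60, rounded up to 2373538; 2,373,538 required, 2,373,592 in favor — approved.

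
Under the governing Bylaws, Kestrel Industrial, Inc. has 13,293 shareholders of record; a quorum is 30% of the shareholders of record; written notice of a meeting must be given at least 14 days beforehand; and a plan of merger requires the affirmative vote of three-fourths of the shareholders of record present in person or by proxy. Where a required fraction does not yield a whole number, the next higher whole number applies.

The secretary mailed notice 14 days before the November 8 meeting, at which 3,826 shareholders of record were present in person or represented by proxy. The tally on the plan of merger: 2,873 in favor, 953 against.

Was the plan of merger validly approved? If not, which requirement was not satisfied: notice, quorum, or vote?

Invalid — quorum requirement not satisfied.

Notice: 14 days given; 14 required. Satisfied.
Quorum: 30% of 13,293 = 3,987.90, rounded up to 3,988; 3,826 present. Not satisfied.
Vote: requires three-fourths of those present (3,826); 3/4 of 3826 = 2869.50, rounded up to 2870, so 2,870 needed; 2,873 in favor. Satisfied.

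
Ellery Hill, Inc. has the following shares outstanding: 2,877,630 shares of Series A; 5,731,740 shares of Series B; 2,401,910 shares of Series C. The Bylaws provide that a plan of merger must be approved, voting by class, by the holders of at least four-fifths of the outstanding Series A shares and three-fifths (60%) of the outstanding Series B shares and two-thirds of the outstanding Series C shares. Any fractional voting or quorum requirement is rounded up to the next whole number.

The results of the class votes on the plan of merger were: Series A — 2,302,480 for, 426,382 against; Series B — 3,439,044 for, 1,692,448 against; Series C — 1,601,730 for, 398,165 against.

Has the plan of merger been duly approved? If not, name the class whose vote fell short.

Series A: 4/5 of 2877630 = 2302104; 2,302,104 required, 2,302,480 in favor — approved.
Series B: 3/5 of 5731740 = 3439044; 3,439,044 required, 3,439,044 in favor — approved.
Series C: 2/3 of 2401910 = 1601273.33, rounded up to 1601274; 1,601,274 required, 1,601,730 in favor — approved.

Approved — every class gave the required vote.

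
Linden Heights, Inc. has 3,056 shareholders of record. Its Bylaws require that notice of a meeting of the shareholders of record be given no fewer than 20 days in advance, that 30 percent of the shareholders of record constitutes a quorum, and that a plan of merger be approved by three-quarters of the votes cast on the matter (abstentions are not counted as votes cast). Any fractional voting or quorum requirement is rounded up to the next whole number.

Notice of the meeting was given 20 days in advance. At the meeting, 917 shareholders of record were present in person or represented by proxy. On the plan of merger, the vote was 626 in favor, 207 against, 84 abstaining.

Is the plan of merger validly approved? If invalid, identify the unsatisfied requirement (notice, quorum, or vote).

Notice: 20 days given; 20 required. Satisfied.
Quorum: 30% of 3,056 = 916.80, rounded up to 917; 917 present. Satisfied.
Vote: requires three-fourths of the votes cast (917 − 84 abstaining = 833); 3/4 of 833 = 624.75, rounded up to 625, so 625 needed; 626 in favor. Satisfied.

Valid — all requirements satisfied.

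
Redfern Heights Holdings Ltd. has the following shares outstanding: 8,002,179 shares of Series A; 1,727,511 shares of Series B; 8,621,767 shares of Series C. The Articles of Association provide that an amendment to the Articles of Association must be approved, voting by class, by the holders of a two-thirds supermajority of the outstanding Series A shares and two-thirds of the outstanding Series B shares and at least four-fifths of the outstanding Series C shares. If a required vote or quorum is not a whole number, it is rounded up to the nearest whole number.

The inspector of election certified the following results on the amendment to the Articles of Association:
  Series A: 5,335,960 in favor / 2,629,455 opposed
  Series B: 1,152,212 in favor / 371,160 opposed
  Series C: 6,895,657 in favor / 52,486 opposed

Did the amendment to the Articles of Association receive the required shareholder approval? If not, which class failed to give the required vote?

Series A: 2/3 of 8002179 = 5334786; 5,334,786 required, 5,335,960 in favor — approved.
Series B: 2/3 of 1727511 = 1151674; 1,151,674 required, 1,152,212 in favor — approved.
Series C: 4/5 of 8621767 = 6897413.60, rounded up to 6897414; 6,897,414 required, 6,895,657 in favor — not approved.

Not approved — the Series C shares did not give the required vote.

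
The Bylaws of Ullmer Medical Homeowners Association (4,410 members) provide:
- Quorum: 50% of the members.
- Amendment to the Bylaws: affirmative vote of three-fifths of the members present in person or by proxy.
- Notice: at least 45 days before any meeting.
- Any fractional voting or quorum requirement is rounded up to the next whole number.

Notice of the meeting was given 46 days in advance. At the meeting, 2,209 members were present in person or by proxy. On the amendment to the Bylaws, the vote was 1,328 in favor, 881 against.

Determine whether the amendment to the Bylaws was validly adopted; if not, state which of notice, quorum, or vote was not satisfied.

Notice: 46 days given; 45 required. Satisfied.
Quorum: 50% of 4,410 = 2,205; 2,209 present. Satisfied.
Vote: requires three-fifths of those present (2,209); 3/5 of 2209 = 1325.40, rounded up to 1326, so 1,326 needed; 1,328 in favor. Satisfied.

Valid — all requirements satisfied.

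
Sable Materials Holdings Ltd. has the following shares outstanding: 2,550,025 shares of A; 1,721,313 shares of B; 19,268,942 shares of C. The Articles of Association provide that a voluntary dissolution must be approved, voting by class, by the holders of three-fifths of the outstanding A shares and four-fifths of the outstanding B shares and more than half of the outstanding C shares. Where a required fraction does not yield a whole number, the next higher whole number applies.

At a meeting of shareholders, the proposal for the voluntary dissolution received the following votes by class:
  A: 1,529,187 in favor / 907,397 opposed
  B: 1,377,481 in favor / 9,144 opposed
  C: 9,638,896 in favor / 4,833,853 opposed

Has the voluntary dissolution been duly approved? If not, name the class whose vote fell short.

A: 3/5 of 2550025 = 1530015; 1,530,015 required, 1,529,187 in favor — not approved.
B: 4/5 of 1721313 = 1377050.40, rounded up to 1377051; 1,377,051 required, 1,377,481 in favor — approved.
C: a majority of 19268942 is 9634472; 9,634,472 required, 9,638,896 in favor — approved.

Not approved — the A shares did not give the required vote.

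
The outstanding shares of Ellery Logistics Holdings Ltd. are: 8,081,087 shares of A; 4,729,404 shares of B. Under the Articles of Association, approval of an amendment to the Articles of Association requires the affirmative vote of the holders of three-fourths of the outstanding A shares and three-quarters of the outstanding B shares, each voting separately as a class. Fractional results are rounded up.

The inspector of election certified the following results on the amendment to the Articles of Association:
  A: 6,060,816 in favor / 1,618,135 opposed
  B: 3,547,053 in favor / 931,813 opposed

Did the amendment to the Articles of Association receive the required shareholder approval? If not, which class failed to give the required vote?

A: 3/4 of 8081087 = 6060815.25, rounded up to 6060816; 6,060,816 required, 6,060,816 in favor — approved.
B: 3/4 of 4729404 = 3547053; 3,547,053 required, 3,547,053 in favor — approved.

Approved — every class gave the required vote.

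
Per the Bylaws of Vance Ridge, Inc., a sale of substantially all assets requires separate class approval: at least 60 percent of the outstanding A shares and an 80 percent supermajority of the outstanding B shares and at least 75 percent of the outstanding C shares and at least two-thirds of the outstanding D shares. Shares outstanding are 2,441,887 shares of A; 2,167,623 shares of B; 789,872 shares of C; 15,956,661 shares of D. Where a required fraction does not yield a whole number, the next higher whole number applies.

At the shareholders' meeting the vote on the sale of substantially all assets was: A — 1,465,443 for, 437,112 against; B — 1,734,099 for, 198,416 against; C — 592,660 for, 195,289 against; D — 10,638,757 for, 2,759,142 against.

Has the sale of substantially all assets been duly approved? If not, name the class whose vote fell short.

A: 3/5 of 2441887 = 1465132.20, rounded up to 1465133; 1,465,133 required, 1,465,443 in favor — approved.
B: 4/5 of 2167623 = 1734098.40, rounded up to 1734099; 1,734,099 required, 1,734,099 in favor — approved.
C: 3/4 of 789872 = 592404; 592,404 required, 592,660 in favor — approved.
D: 2/3 of 15956661 = 10637774; 10,637,774 required, 10,638,757 in favor — approved.

Approved — every class gave the required vote.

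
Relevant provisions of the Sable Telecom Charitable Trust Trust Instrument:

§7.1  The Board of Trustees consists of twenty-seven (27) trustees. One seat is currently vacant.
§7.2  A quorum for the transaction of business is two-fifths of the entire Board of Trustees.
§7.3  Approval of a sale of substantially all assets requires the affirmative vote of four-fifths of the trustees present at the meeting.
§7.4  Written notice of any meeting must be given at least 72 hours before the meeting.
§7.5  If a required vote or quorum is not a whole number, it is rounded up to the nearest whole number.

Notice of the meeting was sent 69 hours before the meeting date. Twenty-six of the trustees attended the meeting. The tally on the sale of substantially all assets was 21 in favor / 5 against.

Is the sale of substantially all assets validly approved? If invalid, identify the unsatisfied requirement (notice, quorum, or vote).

Invalid — notice requirement not satisfied.

Notice: 69 hours given; 72 required (69 < 72). Not satisfied.
Quorum: 26 present; quorum is 11. Satisfied.
Vote: the sale of substantially all assets requires four-fifths of the trustees present (26). 4/5 of 26 = 20.80, rounded up to 21, so 21 affirmative votes are needed; 21 voted in favor. Satisfied.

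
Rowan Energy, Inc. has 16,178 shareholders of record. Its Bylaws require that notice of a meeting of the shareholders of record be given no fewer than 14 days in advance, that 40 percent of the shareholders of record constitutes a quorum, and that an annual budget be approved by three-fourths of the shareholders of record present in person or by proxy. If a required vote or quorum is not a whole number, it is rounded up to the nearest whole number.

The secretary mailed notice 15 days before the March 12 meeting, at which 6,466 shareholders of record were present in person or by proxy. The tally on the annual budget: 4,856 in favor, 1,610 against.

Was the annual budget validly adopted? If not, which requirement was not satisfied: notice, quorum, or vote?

Invalid — quorum requirement not satisfied.

Notice: 15 days given; 14 required. Satisfied.
Quorum: 40% of 16,178 = 6,471.20, rounded up to 6,472; 6,466 present. Not satisfied.
Vote: requires three-fourths of those present (6,466); 3/4 of 6466 = 4849.50, rounded up to 4850, so 4,850 needed; 4,856 in favor. Satisfied.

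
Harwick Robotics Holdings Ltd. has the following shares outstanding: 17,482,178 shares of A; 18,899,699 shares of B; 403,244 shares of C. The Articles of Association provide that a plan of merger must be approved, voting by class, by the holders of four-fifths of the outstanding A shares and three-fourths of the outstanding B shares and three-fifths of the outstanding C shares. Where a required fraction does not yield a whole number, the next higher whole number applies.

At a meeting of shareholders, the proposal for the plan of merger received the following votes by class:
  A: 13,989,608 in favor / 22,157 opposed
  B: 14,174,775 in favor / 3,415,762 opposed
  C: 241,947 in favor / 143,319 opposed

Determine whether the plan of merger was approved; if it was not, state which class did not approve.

Approved — every class gave the required vote.

A: 4/5 of 17482178 = 13985742.40, rounded up to 13985743; 13,985,743 required, 13,989,608 in favor — approved.
B: 3/4 of 18899699 = 14174774.25, rounded up to 14174775; 14,174,775 required, 14,174,775 in favor — approved.
C: 3/5 of 403244 = 241946.40, rounded up to 241947; 241,947 required, 241,947 in favor — approved.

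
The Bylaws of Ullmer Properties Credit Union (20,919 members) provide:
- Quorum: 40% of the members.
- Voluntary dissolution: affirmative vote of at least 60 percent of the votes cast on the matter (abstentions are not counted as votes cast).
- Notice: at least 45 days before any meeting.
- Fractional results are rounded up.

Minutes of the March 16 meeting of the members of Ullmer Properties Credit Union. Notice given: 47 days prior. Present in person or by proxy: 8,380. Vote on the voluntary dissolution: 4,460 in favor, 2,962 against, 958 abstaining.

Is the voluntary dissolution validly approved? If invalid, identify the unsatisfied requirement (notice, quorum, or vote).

Valid — all requirements satisfied.

Notice: 47 days given; 45 required. Satisfied.
Quorum: 40% of 20,919 = 8,367.60, rounded up to 8,368; 8,380 present. Satisfied.
Vote: requires three-fifths of the votes cast (8,380 − 958 abstaining = 7,422); 3/5 of 7422 = 4453.20, rounded up to 4454, so 4,454 needed; 4,460 in favor. Satisfied.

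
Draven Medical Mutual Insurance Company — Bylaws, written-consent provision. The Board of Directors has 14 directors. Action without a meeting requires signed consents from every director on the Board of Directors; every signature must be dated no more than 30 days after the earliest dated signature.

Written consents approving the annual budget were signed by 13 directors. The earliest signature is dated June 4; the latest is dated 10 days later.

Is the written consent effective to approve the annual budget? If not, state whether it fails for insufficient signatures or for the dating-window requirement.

Signatures required: every one of 14 — unanimous means all 14, so 14 needed; 13 signed. Insufficient.
Dating window: the latest signature is 10 days after the earliest; the limit is 30 days. Within the window.

Not effective — insufficient signatures.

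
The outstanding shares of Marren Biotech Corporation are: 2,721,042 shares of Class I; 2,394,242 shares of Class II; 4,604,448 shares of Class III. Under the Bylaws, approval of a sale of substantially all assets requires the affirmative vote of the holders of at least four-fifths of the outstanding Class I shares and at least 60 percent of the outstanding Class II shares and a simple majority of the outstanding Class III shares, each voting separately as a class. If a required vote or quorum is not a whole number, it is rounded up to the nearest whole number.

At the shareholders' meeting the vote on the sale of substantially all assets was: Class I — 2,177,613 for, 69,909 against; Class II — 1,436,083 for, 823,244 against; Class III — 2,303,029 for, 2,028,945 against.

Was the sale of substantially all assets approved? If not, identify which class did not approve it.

Class I: 4/5 of 2721042 = 2176833.60, rounded up to 2176834; 2,176,834 required, 2,177,613 in favor — approved.
Class II: 3/5 of 2394242 = 1436545.20, rounded up to 1436546; 1,436,546 required, 1,436,083 in favor — not approved.
Class III: a majority of 4604448 is 2302225; 2,302,225 required, 2,303,029 in favor — approved.

Not approved — the Class II shares did not give the required vote.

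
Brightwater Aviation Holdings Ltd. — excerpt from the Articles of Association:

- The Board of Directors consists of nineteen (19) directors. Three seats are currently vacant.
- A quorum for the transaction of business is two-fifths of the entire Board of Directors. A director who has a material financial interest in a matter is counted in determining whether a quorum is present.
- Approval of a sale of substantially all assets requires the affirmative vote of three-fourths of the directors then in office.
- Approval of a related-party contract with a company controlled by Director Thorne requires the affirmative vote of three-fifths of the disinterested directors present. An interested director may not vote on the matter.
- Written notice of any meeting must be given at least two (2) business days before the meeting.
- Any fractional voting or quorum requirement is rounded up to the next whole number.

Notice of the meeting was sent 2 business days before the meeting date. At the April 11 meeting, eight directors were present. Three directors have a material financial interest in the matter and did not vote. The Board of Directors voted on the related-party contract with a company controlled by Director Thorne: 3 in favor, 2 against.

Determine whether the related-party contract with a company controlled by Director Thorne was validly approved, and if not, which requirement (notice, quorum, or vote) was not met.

Notice: 2 business days given; 2 required (2 ≥ 2). Satisfied.
Quorum: 8 present (interested directors count toward quorum); quorum is 8. Satisfied.
Vote: the related-party contract with a company controlled by Director Thorne requires three-fifths of the disinterested directors present (8 − 3 = 5). 3/5 of 5 = 3, so 3 affirmative votes are needed; 3 voted in favor. Satisfied.

Valid — all requirements satisfied.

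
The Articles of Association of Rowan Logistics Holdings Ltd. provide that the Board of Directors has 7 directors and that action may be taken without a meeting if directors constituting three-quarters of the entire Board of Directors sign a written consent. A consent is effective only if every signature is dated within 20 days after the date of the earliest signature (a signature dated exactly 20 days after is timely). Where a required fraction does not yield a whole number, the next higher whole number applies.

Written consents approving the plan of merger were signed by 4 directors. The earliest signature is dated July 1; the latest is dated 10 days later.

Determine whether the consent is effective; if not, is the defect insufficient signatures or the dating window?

Signatures required: three-quarters of 7 — 3/4 of 7 = 5.25, rounded up to 6, so 6 needed; 4 signed. Insufficient.
Dating window: the latest signature is 10 days after the earliest; the limit is 20 days. Within the window.

Not effective — insufficient signatures.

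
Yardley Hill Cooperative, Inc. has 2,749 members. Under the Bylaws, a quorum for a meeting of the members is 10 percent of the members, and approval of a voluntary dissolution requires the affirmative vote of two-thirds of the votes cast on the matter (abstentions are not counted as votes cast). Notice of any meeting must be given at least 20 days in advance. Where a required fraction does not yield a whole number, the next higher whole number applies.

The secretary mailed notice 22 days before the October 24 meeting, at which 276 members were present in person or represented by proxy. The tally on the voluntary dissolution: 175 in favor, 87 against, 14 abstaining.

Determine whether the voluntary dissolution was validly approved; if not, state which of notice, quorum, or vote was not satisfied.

Notice: 22 days given; 20 required. Satisfied.
Quorum: 10% of 2,749 = 274.90, rounded up to 275; 276 present. Satisfied.
Vote: requires two-thirds of the votes cast (276 − 14 abstaining = 262); 2/3 of 262 = 174.67, rounded up to 175, so 175 needed; 175 in favor. Satisfied.

Valid — all requirements satisfied.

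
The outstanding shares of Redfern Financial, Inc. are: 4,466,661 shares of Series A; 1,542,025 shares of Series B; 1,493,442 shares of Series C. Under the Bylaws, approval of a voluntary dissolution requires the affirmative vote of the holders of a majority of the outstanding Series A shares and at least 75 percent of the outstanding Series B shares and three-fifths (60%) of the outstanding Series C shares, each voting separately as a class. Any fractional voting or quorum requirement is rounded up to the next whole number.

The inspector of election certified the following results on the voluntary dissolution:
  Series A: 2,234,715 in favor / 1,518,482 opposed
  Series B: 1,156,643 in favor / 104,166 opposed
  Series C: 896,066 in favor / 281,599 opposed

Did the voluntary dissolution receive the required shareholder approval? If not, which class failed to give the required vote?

Approved — every class gave the required vote.

Series A: a majority of 4466661 is 2233331; 2,233,331 required, 2,234,715 in favor — approved.
Series B: 3/4 of 1542025 = 1156518.75, rounded up to 1156519; 1,156,519 required, 1,156,643 in favor — approved.
Series C: 3/5 of 1493442 = 896065.20, rounded up to 896066; 896,066 required, 896,066 in favor — approved.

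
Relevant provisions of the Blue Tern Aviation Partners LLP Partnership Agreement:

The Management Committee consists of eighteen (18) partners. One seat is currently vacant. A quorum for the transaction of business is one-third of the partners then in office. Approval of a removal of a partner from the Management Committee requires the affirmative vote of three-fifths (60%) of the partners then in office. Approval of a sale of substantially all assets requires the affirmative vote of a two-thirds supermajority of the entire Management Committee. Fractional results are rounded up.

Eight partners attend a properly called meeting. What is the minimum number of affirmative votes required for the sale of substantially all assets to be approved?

12

The sale of substantially all assets requires two-thirds of the entire Management Committee (18).
2/3 of 18 = 12.
(Only 8 can vote, so the sale of substantially all assets cannot pass at this meeting, but the required vote is still 12.)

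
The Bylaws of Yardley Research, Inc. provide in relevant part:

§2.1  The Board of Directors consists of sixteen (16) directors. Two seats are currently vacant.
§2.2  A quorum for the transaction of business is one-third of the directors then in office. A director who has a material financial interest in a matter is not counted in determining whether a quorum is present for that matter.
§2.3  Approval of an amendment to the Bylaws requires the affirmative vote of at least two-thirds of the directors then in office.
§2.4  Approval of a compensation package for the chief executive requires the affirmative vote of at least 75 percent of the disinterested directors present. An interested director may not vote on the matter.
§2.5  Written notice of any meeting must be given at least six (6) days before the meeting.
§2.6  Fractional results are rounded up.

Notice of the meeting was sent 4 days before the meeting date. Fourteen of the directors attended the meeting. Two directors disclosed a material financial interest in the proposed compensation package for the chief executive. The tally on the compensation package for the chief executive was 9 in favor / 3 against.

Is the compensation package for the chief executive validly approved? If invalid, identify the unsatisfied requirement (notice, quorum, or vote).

Invalid — notice requirement not satisfied.

Notice: 4 days given; 6 required (4 < 6). Not satisfied.
Quorum: 14 present, but the 2 interested directors do not count, leaving 12. Quorum is 5. Satisfied.
Vote: the compensation package for the chief executive requires three-fourths of the disinterested directors present (14 − 2 = 12). 3/4 of 12 = 9, so 9 affirmative votes are needed; 9 voted in favor. Satisfied.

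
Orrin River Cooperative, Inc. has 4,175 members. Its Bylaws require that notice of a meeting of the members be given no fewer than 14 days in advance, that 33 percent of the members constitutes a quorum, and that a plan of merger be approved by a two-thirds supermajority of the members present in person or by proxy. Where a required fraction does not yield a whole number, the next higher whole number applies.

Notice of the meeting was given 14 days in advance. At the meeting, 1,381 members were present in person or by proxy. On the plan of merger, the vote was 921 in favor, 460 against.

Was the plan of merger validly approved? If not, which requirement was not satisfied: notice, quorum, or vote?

Valid — all requirements satisfied.

Notice: 14 days given; 14 required. Satisfied.
Quorum: 33% of 4,175 = 1,377.75, rounded up to 1,378; 1,381 present. Satisfied.
Vote: requires two-thirds of those present (1,381); 2/3 of 1381 = 920.67, rounded up to 921, so 921 needed; 921 in favor. Satisfied.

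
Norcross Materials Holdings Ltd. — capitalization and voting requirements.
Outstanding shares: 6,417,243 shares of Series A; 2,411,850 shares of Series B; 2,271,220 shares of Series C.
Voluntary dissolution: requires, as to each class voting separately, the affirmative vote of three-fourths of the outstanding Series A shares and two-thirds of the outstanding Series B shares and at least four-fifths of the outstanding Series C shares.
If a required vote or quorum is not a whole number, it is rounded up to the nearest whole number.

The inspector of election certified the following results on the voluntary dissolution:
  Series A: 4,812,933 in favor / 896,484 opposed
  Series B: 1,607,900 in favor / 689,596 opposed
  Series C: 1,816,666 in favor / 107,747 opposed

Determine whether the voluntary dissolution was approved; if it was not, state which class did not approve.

Series A: 3/4 of 6417243 = 4812932.25, rounded up to 4812933; 4,812,933 required, 4,812,933 in favor — approved.
Series B: 2/3 of 2411850 = 1607900; 1,607,900 required, 1,607,900 in favor — approved.
Series C: 4/5 of 2271220 = 1816976; 1,816,976 required, 1,816,666 in favor — not approved.

Not approved — the Series C shares did not give the required vote.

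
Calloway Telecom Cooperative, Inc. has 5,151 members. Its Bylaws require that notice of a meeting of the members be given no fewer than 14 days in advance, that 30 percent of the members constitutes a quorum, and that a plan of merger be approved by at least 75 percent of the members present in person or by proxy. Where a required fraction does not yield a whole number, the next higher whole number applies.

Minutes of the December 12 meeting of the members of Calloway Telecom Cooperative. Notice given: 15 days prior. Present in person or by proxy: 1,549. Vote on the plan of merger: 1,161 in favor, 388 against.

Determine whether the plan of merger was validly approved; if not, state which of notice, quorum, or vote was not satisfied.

Notice: 15 days given; 14 required. Satisfied.
Quorum: 30% of 5,151 = 1,545.30, rounded up to 1,546; 1,549 present. Satisfied.
Vote: requires three-fourths of those present (1,549); 3/4 of 1549 = 1161.75, rounded up to 1162, so 1,162 needed; 1,161 in favor. Not satisfied.

Invalid — vote requirement not satisfied.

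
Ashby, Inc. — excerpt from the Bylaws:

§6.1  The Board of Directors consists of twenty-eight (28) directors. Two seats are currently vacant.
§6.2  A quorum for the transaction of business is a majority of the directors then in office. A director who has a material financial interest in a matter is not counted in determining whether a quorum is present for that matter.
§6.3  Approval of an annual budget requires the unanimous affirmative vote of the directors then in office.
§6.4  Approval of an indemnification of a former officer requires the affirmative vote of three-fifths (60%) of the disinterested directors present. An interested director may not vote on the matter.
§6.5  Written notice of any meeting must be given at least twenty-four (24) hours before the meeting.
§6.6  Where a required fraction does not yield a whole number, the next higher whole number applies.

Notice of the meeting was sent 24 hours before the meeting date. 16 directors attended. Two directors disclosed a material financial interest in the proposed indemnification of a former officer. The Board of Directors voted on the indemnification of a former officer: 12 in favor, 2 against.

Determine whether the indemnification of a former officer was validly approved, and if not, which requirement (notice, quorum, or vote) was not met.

Valid — all requirements satisfied.

Notice: 24 hours given; 24 required (24 ≥ 24). Satisfied.
Quorum: 16 present, but the 2 interested directors do not count, leaving 14. Quorum is 14. Satisfied.
Vote: the indemnification of a former officer requires three-fifths of the disinterested directors present (16 − 2 = 14). 3/5 of 14 = 8.40, rounded up to 9, so 9 affirmative votes are needed; 12 voted in favor. Satisfied.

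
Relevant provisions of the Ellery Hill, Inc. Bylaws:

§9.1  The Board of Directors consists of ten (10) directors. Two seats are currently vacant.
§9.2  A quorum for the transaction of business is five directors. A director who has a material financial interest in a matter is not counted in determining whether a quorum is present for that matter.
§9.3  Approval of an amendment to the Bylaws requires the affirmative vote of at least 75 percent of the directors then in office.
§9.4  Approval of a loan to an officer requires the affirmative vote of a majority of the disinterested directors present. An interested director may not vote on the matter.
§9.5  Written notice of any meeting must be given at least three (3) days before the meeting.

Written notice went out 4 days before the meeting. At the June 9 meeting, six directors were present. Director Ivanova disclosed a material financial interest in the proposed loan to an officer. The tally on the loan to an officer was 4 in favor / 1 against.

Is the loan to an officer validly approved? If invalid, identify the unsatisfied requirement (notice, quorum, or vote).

Notice: 4 days given; 3 required (4 ≥ 3). Satisfied.
Quorum: 6 present, but the 1 interested director does not count, leaving 5. Quorum is 5. Satisfied.
Vote: the loan to an officer requires a majority of the disinterested directors present (6 − 1 = 5). A majority of 5 is 3, so 3 affirmative votes are needed; 4 voted in favor. Satisfied.

Valid — all requirements satisfied.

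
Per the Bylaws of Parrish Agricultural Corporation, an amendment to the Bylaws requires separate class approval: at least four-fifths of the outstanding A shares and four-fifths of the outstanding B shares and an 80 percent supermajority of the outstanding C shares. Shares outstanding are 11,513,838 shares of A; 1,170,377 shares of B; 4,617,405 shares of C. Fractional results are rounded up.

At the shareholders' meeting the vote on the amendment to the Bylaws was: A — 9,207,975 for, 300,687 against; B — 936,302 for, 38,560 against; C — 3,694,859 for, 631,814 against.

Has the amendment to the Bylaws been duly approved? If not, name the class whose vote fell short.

A: 4/5 of 11513838 = 9211070.40, rounded up to 9211071; 9,211,071 required, 9,207,975 in favor — not approved.
B: 4/5 of 1170377 = 936301.60, rounded up to 936302; 936,302 required, 936,302 in favor — approved.
C: 4/5 of 4617405 = 3693924; 3,693,924 required, 3,694,859 in favor — approved.

Not approved — the A shares did not give the required vote.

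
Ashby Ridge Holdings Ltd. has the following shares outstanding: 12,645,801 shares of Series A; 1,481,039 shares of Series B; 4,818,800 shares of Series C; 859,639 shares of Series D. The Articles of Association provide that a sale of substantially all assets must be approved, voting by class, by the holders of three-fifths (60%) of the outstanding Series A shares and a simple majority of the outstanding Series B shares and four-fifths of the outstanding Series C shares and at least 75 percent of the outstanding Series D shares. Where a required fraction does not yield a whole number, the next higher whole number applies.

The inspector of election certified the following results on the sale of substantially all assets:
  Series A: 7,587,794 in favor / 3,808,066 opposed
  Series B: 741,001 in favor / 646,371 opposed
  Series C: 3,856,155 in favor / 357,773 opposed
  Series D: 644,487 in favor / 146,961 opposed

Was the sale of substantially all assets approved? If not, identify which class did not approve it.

Not approved — the Series D shares did not give the required vote.

Series A: 3/5 of 12645801 = 7587480.60, rounded up to 7587481; 7,587,481 required, 7,587,794 in favor — approved.
Series B: a majority of 1481039 is 740520; 740,520 required, 741,001 in favor — approved.
Series C: 4/5 of 4818800 = 3855040; 3,855,040 required, 3,856,155 in favor — approved.
Series D: 3/4 of 859639 = 644729.25, rounded up to 644730; 644,730 required, 644,487 in favor — not approved.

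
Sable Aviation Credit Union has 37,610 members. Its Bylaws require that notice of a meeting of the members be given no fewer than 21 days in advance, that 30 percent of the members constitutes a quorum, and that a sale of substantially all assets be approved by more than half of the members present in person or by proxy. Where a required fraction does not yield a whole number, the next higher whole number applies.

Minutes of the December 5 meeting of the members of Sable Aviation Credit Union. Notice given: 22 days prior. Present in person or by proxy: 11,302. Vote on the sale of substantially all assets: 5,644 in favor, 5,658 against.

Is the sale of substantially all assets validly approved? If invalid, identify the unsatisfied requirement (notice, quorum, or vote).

Notice: 22 days given; 21 required. Satisfied.
Quorum: 30% of 37,610 = 11,283; 11,302 present. Satisfied.
Vote: requires a majority of those present (11,302); a majority of 11302 is 5652, so 5,652 needed; 5,644 in favor. Not satisfied.

Invalid — vote requirement not satisfied.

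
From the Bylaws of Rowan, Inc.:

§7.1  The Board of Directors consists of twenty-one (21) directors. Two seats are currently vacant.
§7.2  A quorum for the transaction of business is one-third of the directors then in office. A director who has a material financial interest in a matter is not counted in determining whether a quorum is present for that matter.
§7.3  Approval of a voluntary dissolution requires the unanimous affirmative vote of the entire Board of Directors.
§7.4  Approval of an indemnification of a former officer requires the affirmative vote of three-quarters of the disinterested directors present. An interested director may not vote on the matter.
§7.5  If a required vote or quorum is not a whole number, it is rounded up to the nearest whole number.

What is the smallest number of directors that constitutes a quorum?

7

1/3 of 19 = 6.33, rounded up to 7.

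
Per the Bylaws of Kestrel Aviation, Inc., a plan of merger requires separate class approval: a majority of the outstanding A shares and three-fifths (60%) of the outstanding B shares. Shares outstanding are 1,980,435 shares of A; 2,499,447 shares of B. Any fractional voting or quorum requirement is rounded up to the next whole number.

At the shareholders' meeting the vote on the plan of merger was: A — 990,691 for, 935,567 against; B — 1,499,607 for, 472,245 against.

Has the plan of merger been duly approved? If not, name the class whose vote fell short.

Not approved — the B shares did not give the required vote.

A: a majority of 1980435 is 990218; 990,218 required, 990,691 in favor — approved.
B: 3/5 of 2499447 = 1499668.20, rounded up to 1499669; 1,499,669 required, 1,499,607 in favor — not approved.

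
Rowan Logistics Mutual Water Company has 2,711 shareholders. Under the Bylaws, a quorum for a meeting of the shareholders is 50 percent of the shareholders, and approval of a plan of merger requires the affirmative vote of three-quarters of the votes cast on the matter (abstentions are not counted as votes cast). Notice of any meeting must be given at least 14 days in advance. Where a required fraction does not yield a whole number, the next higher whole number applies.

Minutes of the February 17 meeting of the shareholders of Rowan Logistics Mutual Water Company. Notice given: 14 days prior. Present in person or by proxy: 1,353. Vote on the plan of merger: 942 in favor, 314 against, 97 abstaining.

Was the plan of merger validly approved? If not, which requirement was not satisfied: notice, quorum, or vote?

Invalid — quorum requirement not satisfied.

Notice: 14 days given; 14 required. Satisfied.
Quorum: 50% of 2,711 = 1,355.50, rounded up to 1,356; 1,353 present. Not satisfied.
Vote: requires three-fourths of the votes cast (1,353 − 97 abstaining = 1,256); 3/4 of 1256 = 942, so 942 needed; 942 in favor. Satisfied.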